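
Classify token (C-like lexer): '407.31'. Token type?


Pattern: digits with a decimal point
Type: FLOAT_LITERAL


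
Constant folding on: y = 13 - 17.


13 - 17 = -4 at compile time
Optimized: y = -4


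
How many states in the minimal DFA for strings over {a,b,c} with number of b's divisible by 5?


Track (count of b) mod 5: states 0..4, accept at 0
Minimal DFA: 5 states


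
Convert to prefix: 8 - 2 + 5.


left-to-right (same/higher precedence on left): tree is (+ (- 8 2) 5)
Prefix: + - 8 2 5


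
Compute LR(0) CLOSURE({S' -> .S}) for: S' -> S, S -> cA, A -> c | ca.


Start: S' -> .S
For each item with dot before a nonterminal B, add B -> .γ for every B-production
Closure: [S' -> .S, S -> .cA]


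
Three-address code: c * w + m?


Break into single-operator statements:
t1 = c * w
t2 = t1 + m


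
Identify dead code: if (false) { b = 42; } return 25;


condition is constant false, so the whole block is unreachable
Dead: 'if (false) { b = 42; }'


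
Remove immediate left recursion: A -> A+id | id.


Left-recursive alternatives: A+id; non-recursive: id
Introduce A': A -> idA', A' -> +idA' | ε


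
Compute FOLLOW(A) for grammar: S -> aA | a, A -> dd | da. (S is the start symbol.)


$ ∈ FOLLOW(S). For each A -> αBβ: add FIRST(β)\{ε} to FOLLOW(B); if β nullable, add FOLLOW(A).
FOLLOW(A) = {$}


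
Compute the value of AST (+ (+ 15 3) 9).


Evaluate inner: (+ 15 3) = 18
Evaluate root: (+ 18 9) = 27
Result: 27


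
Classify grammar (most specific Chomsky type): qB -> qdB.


LHS has context (more than one symbol) and |LHS| ≤ |RHS|
Classification: Type 1 (Context-Sensitive)


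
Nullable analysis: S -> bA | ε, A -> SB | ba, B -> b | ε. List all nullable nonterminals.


A nonterminal is nullable iff some alternative derives ε (directly, or every symbol in it is nullable)
Nullable: {A, B, S}


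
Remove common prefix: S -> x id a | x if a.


Common prefix: 'x'
Factored: S -> x S', S' -> id a | if a


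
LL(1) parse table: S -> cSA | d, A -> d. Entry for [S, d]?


For [S, d]: 'd' ∈ FIRST(d)
Entry: S -> d


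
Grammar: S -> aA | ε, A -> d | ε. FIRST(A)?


Per alternative of A: FIRST(d) = {d}; FIRST(ε) = {ε}
FIRST(A) = {d, ε}


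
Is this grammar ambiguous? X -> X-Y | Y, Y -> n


precedence layered via separate nonterminal Y: deterministic
Unambiguous


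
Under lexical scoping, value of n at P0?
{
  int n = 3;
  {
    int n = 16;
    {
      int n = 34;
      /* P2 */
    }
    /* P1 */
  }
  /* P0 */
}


n declared in the same block as P0
n = 3


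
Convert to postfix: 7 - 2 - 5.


Left to right (same or higher precedence on left)
Postfix: 7 2 - 5 -


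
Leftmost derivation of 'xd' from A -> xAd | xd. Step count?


Derivation: A => xd
Steps: 1


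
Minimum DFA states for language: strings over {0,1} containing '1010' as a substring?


KMP-style automaton: 4 progress states + 1 absorbing accept = 5
Minimal DFA: 5 states


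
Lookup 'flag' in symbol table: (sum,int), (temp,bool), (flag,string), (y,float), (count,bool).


Lookup 'flag' → type string


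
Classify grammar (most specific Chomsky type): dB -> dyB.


LHS has context (more than one symbol) and |LHS| ≤ |RHS|
Classification: Type 1 (Context-Sensitive)


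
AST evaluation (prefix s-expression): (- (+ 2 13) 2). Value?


Evaluate inner: (+ 2 13) = 15
Evaluate root: (- 15 2) = 13
Result: 13


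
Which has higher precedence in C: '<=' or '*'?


'*' is multiplicative (level 10); '<=' is relational (level 7)
Higher level binds tighter
'*' has higher precedence than '<='


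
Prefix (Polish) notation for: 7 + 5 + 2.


left-to-right (same/higher precedence on left): tree is (+ (+ 7 5) 2)
Prefix: + + 7 5 2


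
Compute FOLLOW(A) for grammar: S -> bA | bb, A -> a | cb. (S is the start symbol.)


$ ∈ FOLLOW(S). For each A -> αBβ: add FIRST(β)\{ε} to FOLLOW(B); if β nullable, add FOLLOW(A).
FOLLOW(A) = {$}


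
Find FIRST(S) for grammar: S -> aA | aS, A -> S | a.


Per alternative of S: FIRST(aA) = {a}; FIRST(aS) = {a}
FIRST(S) = {a}


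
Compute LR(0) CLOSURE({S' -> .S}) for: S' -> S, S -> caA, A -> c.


Start: S' -> .S
For each item with dot before a nonterminal B, add B -> .γ for every B-production
Closure: [S' -> .S, S -> .caA]


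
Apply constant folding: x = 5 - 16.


5 - 16 = -11 at compile time
Optimized: x = -11


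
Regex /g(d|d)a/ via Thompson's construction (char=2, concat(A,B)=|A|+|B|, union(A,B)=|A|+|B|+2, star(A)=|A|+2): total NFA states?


Syntax tree has 4 char leaf(s), 1 union(s), 0 star(s)
chars contribute 4×2 = 8; each union adds +2; each star adds +2
Total: 8 + 2 + 0 = 10 states


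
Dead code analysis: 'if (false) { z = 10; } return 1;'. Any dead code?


condition is constant false, so the whole block is unreachable
Dead: 'if (false) { z = 10; }'


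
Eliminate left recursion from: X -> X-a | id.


Left-recursive alternatives: X-a; non-recursive: id
Introduce X': X -> idX', X' -> -aX' | ε


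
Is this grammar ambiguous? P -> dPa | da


balanced d^n…a^n: each string has a unique parse
Unambiguous


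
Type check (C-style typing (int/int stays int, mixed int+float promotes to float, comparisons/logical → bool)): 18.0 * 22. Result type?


Operand types: float * int
Rule: mixed int/float promotes to float; int/int stays int
Result type: float


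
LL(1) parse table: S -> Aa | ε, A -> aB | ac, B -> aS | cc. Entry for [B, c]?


For [B, c]: 'c' ∈ FIRST(cc)
Entry: B -> cc


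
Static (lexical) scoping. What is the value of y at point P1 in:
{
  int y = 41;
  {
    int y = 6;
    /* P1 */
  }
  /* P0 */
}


y declared in the same block as P1
y = 6


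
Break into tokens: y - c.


Scan left to right, longest-match per lexeme
Tokens: ID(y), OP(-), ID(c)


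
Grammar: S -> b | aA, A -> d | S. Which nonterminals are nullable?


A nonterminal is nullable iff some alternative derives ε (directly, or every symbol in it is nullable)
Nullable: {}


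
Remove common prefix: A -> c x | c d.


Common prefix: 'c'
Factored: A -> c A', A' -> x | d


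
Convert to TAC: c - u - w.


Break into single-operator statements:
t1 = c - u
t2 = t1 - w


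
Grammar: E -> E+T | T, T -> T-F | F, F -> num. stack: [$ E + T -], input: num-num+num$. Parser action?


no handle; shift 'num'
Action: shift


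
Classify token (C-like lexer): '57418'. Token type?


Pattern: digits only
Type: INTEGER_LITERAL


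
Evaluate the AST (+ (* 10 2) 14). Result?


Evaluate inner: (* 10 2) = 20
Evaluate root: (+ 20 14) = 34
Result: 34


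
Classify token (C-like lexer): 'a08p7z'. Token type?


Pattern: letter/underscore followed by alphanumerics, not a keyword
Type: IDENTIFIER


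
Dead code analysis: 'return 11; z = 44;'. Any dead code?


statement follows a return and is unreachable
Dead: 'z = 44'


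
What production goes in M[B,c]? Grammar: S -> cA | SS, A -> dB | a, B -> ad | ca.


For [B, c]: 'c' ∈ FIRST(ca)
Entry: B -> ca


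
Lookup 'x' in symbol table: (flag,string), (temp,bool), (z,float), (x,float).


Lookup 'x' → type float


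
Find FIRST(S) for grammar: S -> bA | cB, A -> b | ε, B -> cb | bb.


Per alternative of S: FIRST(bA) = {b}; FIRST(cB) = {c}
FIRST(S) = {b, c}


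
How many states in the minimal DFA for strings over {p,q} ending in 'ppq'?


Track the longest suffix of input matching a prefix of 'ppq': 4 classes (prefixes of length 0..3)
Minimal DFA: 4 states


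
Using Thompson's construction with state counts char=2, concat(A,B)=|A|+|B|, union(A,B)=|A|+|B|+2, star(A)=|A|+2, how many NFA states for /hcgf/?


Syntax tree has 4 char leaf(s), 0 union(s), 0 star(s)
chars contribute 4×2 = 8; each union adds +2; each star adds +2
Total: 8 + 0 + 0 = 8 states


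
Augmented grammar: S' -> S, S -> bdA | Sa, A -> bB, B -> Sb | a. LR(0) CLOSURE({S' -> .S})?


Start: S' -> .S
For each item with dot before a nonterminal B, add B -> .γ for every B-production
Closure: [S' -> .S, S -> .bdA, S -> .Sa]


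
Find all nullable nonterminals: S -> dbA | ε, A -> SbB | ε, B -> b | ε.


A nonterminal is nullable iff some alternative derives ε (directly, or every symbol in it is nullable)
Nullable: {A, B, S}


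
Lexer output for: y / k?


Scan left to right, longest-match per lexeme
Tokens: ID(y), OP(/), ID(k)


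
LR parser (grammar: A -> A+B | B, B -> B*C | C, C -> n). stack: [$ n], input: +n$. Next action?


'n' on top is the handle for C -> n
Action: reduce (C -> n)


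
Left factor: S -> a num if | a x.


Common prefix: 'a'
Factored: S -> a S', S' -> num if | x


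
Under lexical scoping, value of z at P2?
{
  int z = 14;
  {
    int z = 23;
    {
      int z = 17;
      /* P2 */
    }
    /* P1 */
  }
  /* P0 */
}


z declared in the same block as P2
z = 17


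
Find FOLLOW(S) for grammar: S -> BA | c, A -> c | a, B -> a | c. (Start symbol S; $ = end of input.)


$ ∈ FOLLOW(S). For each A -> αBβ: add FIRST(β)\{ε} to FOLLOW(B); if β nullable, add FOLLOW(A).
FOLLOW(S) = {$}


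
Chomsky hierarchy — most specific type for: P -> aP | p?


Right-linear: every RHS is a terminal or a terminal followed by one nonterminal
Classification: Type 3 (Regular)


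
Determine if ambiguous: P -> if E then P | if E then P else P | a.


dangling else: 'if E then if E then a else a' parses two ways
Ambiguous


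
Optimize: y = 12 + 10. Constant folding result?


12 + 10 = 22 at compile time
Optimized: y = 22


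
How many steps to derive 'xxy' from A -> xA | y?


Derivation: A => xA => xxA => xxy
Steps: 3


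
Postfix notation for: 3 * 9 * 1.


Left to right (same or higher precedence on left)
Postfix: 3 9 * 1 *


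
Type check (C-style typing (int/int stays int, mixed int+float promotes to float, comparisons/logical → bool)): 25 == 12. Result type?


Operand types: int == int
Rule: comparison yields bool
Result type: bool


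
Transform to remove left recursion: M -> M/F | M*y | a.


Left-recursive alternatives: M/F, M*y; non-recursive: a
Introduce M': M -> aM', M' -> /FM' | *yM' | ε


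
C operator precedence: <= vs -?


'-' is additive (level 9); '<=' is relational (level 7)
Higher level binds tighter
'-' has higher precedence than '<='


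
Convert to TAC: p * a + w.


Break into single-operator statements:
t1 = p * a
t2 = t1 + w


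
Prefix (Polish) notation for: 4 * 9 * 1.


left-to-right (same/higher precedence on left): tree is (* (* 4 9) 1)
Prefix: * * 4 9 1


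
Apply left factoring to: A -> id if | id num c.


Common prefix: 'id'
Factored: A -> id A', A' -> if | num c


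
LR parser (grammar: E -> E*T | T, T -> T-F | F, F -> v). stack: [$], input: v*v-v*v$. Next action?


no handle on stack; shift 'v'
Action: shift


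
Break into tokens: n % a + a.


Scan left to right, longest-match per lexeme
Tokens: ID(n), OP(%), ID(a), OP(+), ID(a)


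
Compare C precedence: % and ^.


'%' is multiplicative (level 10); '^' is bitwise XOR (level 4)
Higher level binds tighter
'%' has higher precedence than '^'


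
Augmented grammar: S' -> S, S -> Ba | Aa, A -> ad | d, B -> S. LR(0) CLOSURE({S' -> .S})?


Start: S' -> .S
For each item with dot before a nonterminal B, add B -> .γ for every B-production
Closure: [S' -> .S, S -> .Ba, S -> .Aa, B -> .S, A -> .ad, A -> .d]


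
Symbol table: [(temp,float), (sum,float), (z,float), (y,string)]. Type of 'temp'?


Lookup 'temp' → type float


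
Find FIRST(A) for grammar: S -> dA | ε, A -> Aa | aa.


Per alternative of A: FIRST(Aa) = {a}; FIRST(aa) = {a}
FIRST(A) = {a}


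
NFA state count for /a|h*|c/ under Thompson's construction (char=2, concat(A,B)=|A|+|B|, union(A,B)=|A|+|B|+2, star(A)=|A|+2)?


Syntax tree has 3 char leaf(s), 2 union(s), 1 star(s)
chars contribute 3×2 = 6; each union adds +2; each star adds +2
Total: 6 + 4 + 2 = 12 states


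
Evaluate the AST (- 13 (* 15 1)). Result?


Evaluate inner: (* 15 1) = 15
Evaluate root: (- 13 15) = -2
Result: -2


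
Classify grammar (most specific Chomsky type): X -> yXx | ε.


Single nonterminal LHS, but y^n x^n is not regular
Classification: Type 2 (Context-Free)


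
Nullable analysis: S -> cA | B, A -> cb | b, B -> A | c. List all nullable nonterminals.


A nonterminal is nullable iff some alternative derives ε (directly, or every symbol in it is nullable)
Nullable: {}


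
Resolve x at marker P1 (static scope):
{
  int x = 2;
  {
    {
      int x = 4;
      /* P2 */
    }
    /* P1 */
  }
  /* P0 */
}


P1's block does not declare x; resolves to the enclosing declaration at depth 0
x = 2


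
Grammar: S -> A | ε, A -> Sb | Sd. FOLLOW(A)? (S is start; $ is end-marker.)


$ ∈ FOLLOW(S). For each A -> αBβ: add FIRST(β)\{ε} to FOLLOW(B); if β nullable, add FOLLOW(A).
FOLLOW(A) = {$, b, d}


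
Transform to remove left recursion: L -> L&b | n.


Left-recursive alternatives: L&b; non-recursive: n
Introduce L': L -> nL', L' -> &bL' | ε


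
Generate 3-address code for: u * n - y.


Break into single-operator statements:
t1 = u * n
t2 = t1 - y


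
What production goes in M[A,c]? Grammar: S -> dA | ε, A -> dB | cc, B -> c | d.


For [A, c]: 'c' ∈ FIRST(cc)
Entry: A -> cc


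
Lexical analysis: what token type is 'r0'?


Pattern: letter/underscore followed by alphanumerics, not a keyword
Type: IDENTIFIER


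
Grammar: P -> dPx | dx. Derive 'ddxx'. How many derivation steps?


Derivation: P => dPx => ddxx
Steps: 2


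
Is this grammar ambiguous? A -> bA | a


right-linear, alternatives start with distinct terminals 'b' vs 'a': unique leftmost derivation
Unambiguous


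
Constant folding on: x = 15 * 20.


15 * 20 = 300 at compile time
Optimized: x = 300


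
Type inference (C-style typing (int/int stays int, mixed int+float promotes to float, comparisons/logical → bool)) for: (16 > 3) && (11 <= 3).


Operand types: bool && bool
Rule: logical operators take bool operands and yield bool
Result type: bool


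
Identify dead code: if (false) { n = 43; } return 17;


condition is constant false, so the whole block is unreachable
Dead: 'if (false) { n = 43; }'


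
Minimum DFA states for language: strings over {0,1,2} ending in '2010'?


Track the longest suffix of input matching a prefix of '2010': 5 classes (prefixes of length 0..4)
Minimal DFA: 5 states


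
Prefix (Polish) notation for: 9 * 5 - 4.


left-to-right (same/higher precedence on left): tree is (- (* 9 5) 4)
Prefix: - * 9 5 4


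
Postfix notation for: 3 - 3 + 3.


Left to right (same or higher precedence on left)
Postfix: 3 3 - 3 +


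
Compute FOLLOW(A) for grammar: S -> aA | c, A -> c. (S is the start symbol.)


$ ∈ FOLLOW(S). For each A -> αBβ: add FIRST(β)\{ε} to FOLLOW(B); if β nullable, add FOLLOW(A).
FOLLOW(A) = {$}


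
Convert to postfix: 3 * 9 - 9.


Left to right (same or higher precedence on left)
Postfix: 3 9 * 9 -


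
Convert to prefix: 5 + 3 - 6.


left-to-right (same/higher precedence on left): tree is (- (+ 5 3) 6)
Prefix: - + 5 3 6


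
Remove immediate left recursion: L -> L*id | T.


Left-recursive alternatives: L*id; non-recursive: T
Introduce L': L -> TL', L' -> *idL' | ε


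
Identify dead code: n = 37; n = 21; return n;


first assignment to n is overwritten before any read
Dead: 'n = 37'


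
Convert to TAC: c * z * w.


Break into single-operator statements:
t1 = c * z
t2 = t1 * w


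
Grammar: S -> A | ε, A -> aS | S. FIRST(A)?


Per alternative of A: FIRST(aS) = {a}; FIRST(S) = {a, ε}
FIRST(A) = {a, ε}


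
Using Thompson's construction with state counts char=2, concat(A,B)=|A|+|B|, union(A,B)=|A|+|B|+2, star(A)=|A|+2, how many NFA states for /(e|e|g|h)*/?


Syntax tree has 4 char leaf(s), 3 union(s), 1 star(s)
chars contribute 4×2 = 8; each union adds +2; each star adds +2
Total: 8 + 6 + 2 = 16 states


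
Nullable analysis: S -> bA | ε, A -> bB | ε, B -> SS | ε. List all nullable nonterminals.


A nonterminal is nullable iff some alternative derives ε (directly, or every symbol in it is nullable)
Nullable: {A, B, S}


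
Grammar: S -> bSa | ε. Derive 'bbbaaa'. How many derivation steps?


Derivation: S => bSa => bbSaa => bbbSaaa => bbbaaa
Steps: 4


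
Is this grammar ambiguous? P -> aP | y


right-linear, alternatives start with distinct terminals 'a' vs 'y': unique leftmost derivation
Unambiguous


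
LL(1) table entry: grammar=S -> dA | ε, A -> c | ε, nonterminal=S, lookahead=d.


For [S, d]: 'd' ∈ FIRST(dA)
Entry: S -> dA


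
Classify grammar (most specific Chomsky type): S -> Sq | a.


Left-linear: every RHS is a terminal or one nonterminal followed by a terminal
Classification: Type 3 (Regular)


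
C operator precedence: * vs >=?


'*' is multiplicative (level 10); '>=' is relational (level 7)
Higher level binds tighter
'*' has higher precedence than '>='


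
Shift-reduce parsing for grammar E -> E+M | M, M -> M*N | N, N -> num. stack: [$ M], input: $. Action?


lookahead ∉ {*} so M won't extend; reduce E -> M
Action: reduce (E -> M)


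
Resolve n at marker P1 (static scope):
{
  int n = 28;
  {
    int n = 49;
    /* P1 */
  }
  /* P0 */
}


n declared in the same block as P1
n = 49


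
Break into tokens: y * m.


Scan left to right, longest-match per lexeme
Tokens: ID(y), OP(*), ID(m)


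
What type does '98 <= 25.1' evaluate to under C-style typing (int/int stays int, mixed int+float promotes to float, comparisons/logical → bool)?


Operand types: int <= float
Rule: comparison yields bool
Result type: bool


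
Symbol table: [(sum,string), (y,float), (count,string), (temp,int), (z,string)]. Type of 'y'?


Lookup 'y' → type float


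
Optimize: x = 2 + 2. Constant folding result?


2 + 2 = 4 at compile time
Optimized: x = 4


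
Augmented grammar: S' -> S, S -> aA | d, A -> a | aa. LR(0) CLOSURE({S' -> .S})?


Start: S' -> .S
For each item with dot before a nonterminal B, add B -> .γ for every B-production
Closure: [S' -> .S, S -> .aA, S -> .d]


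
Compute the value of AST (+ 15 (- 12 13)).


Evaluate inner: (- 12 13) = -1
Evaluate root: (+ 15 -1) = 14
Result: 14


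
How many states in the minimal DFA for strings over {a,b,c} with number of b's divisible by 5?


Track (count of b) mod 5: states 0..4, accept at 0
Minimal DFA: 5 states


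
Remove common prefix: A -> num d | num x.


Common prefix: 'num'
Factored: A -> num A', A' -> d | x


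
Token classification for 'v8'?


Pattern: letter/underscore followed by alphanumerics, not a keyword
Type: IDENTIFIER


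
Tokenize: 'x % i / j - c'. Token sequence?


Scan left to right, longest-match per lexeme
Tokens: ID(x), OP(%), ID(i), OP(/), ID(j), OP(-), ID(c)


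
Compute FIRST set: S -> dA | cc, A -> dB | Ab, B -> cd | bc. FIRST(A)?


Per alternative of A: FIRST(dB) = {d}; FIRST(Ab) = {d}
FIRST(A) = {d}


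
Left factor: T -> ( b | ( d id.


Common prefix: '('
Factored: T -> ( T', T' -> b | d id


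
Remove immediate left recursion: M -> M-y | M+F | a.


Left-recursive alternatives: M-y, M+F; non-recursive: a
Introduce M': M -> aM', M' -> -yM' | +FM' | ε


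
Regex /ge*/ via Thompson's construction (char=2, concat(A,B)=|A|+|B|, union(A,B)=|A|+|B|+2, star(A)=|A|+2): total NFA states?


Syntax tree has 2 char leaf(s), 0 union(s), 1 star(s)
chars contribute 2×2 = 4; each union adds +2; each star adds +2
Total: 4 + 0 + 2 = 6 states


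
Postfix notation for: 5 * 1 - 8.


Left to right (same or higher precedence on left)
Postfix: 5 1 * 8 -


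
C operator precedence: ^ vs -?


'-' is additive (level 9); '^' is bitwise XOR (level 4)
Higher level binds tighter
'-' has higher precedence than '^'


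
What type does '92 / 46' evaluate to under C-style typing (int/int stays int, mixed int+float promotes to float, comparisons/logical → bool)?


Operand types: int / int
Rule: mixed int/float promotes to float; int/int stays int
Result type: int


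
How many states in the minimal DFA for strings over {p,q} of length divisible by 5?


Track length mod 5: states 0..4, accept at 0
Minimal DFA: 5 states


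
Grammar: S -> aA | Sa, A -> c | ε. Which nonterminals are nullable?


A nonterminal is nullable iff some alternative derives ε (directly, or every symbol in it is nullable)
Nullable: {A}


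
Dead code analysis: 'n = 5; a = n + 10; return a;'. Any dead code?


n is read by a's definition; a is returned
No dead code


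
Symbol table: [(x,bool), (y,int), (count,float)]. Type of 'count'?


Lookup 'count' → type float


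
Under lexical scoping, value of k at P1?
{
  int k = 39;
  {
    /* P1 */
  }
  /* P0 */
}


P1's block does not declare k; resolves to the enclosing declaration at depth 0
k = 39


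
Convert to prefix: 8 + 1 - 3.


left-to-right (same/higher precedence on left): tree is (- (+ 8 1) 3)
Prefix: - + 8 1 3


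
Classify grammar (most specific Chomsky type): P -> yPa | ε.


Single nonterminal LHS, but y^n a^n is not regular
Classification: Type 2 (Context-Free)


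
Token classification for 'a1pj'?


Pattern: letter/underscore followed by alphanumerics, not a keyword
Type: IDENTIFIER


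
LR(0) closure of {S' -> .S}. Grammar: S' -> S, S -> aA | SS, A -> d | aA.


Start: S' -> .S
For each item with dot before a nonterminal B, add B -> .γ for every B-production
Closure: [S' -> .S, S -> .aA, S -> .SS]


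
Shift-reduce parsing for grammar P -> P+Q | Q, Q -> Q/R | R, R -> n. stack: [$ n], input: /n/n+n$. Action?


'n' on top is the handle for R -> n
Action: reduce (R -> n)


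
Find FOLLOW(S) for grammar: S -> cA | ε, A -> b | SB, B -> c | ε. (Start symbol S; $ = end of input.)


$ ∈ FOLLOW(S). For each A -> αBβ: add FIRST(β)\{ε} to FOLLOW(B); if β nullable, add FOLLOW(A).
FOLLOW(S) = {$, c}


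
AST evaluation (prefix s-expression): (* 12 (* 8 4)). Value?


Evaluate inner: (* 8 4) = 32
Evaluate root: (* 12 32) = 384
Result: 384


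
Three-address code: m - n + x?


Break into single-operator statements:
t1 = m - n
t2 = t1 + x


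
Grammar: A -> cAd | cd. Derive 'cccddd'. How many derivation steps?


Derivation: A => cAd => ccAdd => cccddd
Steps: 3


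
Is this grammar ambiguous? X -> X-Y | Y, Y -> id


precedence layered via separate nonterminal Y: deterministic
Unambiguous


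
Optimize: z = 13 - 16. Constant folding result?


13 - 16 = -3 at compile time
Optimized: z = -3


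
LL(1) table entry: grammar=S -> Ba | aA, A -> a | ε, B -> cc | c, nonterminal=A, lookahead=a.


For [A, a]: 'a' ∈ FIRST(a)
Entry: A -> a


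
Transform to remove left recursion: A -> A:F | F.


Left-recursive alternatives: A:F; non-recursive: F
Introduce A': A -> FA', A' -> :FA' | ε


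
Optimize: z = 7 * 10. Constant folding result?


7 * 10 = 70 at compile time
Optimized: z = 70


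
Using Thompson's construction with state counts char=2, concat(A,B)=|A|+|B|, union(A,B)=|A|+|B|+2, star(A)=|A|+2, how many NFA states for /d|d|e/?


Syntax tree has 3 char leaf(s), 2 union(s), 0 star(s)
chars contribute 3×2 = 6; each union adds +2; each star adds +2
Total: 6 + 4 + 0 = 10 states


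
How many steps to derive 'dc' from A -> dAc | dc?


Derivation: A => dc
Steps: 1


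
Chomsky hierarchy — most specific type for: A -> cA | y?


Right-linear: every RHS is a terminal or a terminal followed by one nonterminal
Classification: Type 3 (Regular)


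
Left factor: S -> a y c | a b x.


Common prefix: 'a'
Factored: S -> a S', S' -> y c | b x


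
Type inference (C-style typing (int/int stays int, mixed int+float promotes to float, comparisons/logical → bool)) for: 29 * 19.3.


Operand types: int * float
Rule: mixed int/float promotes to float; int/int stays int
Result type: float


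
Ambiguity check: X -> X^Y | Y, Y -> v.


precedence layered via separate nonterminal Y: deterministic
Unambiguous


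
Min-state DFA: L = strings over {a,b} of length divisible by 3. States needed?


Track length mod 3: states 0..2, accept at 0
Minimal DFA: 3 states


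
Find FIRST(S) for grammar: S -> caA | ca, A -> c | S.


Per alternative of S: FIRST(caA) = {c}; FIRST(ca) = {c}
FIRST(S) = {c}


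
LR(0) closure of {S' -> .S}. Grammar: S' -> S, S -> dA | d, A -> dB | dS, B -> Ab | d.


Start: S' -> .S
For each item with dot before a nonterminal B, add B -> .γ for every B-production
Closure: [S' -> .S, S -> .dA, S -> .d]


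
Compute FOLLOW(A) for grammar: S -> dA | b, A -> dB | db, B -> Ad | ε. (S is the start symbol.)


$ ∈ FOLLOW(S). For each A -> αBβ: add FIRST(β)\{ε} to FOLLOW(B); if β nullable, add FOLLOW(A).
FOLLOW(A) = {$, d}


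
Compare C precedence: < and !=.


'<' is relational (level 7); '!=' is equality (level 6)
Higher level binds tighter
'<' has higher precedence than '!='


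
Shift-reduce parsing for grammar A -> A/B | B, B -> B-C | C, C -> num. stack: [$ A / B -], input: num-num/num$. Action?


no handle; shift 'num'
Action: shift


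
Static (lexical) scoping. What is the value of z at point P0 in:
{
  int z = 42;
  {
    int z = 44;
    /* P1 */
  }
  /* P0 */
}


z declared in the same block as P0
z = 42


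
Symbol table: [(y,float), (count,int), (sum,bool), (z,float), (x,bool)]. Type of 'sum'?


Lookup 'sum' → type bool


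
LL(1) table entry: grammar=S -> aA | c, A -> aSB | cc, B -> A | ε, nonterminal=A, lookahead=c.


For [A, c]: 'c' ∈ FIRST(cc)
Entry: A -> cc


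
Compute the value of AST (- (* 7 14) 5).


Evaluate inner: (* 7 14) = 98
Evaluate root: (- 98 5) = 93
Result: 93


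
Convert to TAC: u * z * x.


Break into single-operator statements:
t1 = u * z
t2 = t1 * x


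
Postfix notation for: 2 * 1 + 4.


Left to right (same or higher precedence on left)
Postfix: 2 1 * 4 +


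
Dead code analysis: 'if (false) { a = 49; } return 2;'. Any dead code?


condition is constant false, so the whole block is unreachable
Dead: 'if (false) { a = 49; }'


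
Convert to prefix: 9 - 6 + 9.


left-to-right (same/higher precedence on left): tree is (+ (- 9 6) 9)
Prefix: + - 9 6 9


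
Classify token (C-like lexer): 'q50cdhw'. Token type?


Pattern: letter/underscore followed by alphanumerics, not a keyword
Type: IDENTIFIER


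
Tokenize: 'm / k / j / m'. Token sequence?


Scan left to right, longest-match per lexeme
Tokens: ID(m), OP(/), ID(k), OP(/), ID(j), OP(/), ID(m)


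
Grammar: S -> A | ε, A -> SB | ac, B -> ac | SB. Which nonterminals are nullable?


A nonterminal is nullable iff some alternative derives ε (directly, or every symbol in it is nullable)
Nullable: {S}


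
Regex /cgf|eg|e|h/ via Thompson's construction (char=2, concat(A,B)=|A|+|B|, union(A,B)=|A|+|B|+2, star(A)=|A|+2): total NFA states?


Syntax tree has 7 char leaf(s), 3 union(s), 0 star(s)
chars contribute 7×2 = 14; each union adds +2; each star adds +2
Total: 14 + 6 + 0 = 20 states


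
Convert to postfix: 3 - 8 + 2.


Left to right (same or higher precedence on left)
Postfix: 3 8 - 2 +


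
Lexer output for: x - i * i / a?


Scan left to right, longest-match per lexeme
Tokens: ID(x), OP(-), ID(i), OP(*), ID(i), OP(/), ID(a)


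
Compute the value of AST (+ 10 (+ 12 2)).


Evaluate inner: (+ 12 2) = 14
Evaluate root: (+ 10 14) = 24
Result: 24


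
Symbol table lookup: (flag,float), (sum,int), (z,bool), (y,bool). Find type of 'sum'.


Lookup 'sum' → type int


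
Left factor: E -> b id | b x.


Common prefix: 'b'
Factored: E -> b E', E' -> id | x


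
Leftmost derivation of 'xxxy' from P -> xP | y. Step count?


Derivation: P => xP => xxP => xxxP => xxxy
Steps: 4


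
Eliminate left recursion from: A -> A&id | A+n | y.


Left-recursive alternatives: A&id, A+n; non-recursive: y
Introduce A': A -> yA', A' -> &idA' | +nA' | ε


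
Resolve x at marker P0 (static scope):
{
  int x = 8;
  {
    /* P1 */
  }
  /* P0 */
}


x declared in the same block as P0
x = 8


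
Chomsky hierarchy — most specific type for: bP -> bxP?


LHS has context (more than one symbol) and |LHS| ≤ |RHS|
Classification: Type 1 (Context-Sensitive)


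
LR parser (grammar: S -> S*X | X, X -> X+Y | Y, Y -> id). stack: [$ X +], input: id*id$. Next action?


no handle; shift 'id'
Action: shift


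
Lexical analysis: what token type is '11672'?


Pattern: digits only
Type: INTEGER_LITERAL


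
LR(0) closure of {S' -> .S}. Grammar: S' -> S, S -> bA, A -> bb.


Start: S' -> .S
For each item with dot before a nonterminal B, add B -> .γ for every B-production
Closure: [S' -> .S, S -> .bA]


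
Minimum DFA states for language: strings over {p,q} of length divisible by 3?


Track length mod 3: states 0..2, accept at 0
Minimal DFA: 3 states


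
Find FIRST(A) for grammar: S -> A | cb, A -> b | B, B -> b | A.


Per alternative of A: FIRST(b) = {b}; FIRST(B) = {b}
FIRST(A) = {b}


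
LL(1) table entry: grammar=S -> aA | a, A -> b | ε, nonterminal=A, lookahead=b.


For [A, b]: 'b' ∈ FIRST(b)
Entry: A -> b


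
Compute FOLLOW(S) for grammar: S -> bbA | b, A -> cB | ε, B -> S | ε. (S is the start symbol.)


$ ∈ FOLLOW(S). For each A -> αBβ: add FIRST(β)\{ε} to FOLLOW(B); if β nullable, add FOLLOW(A).
FOLLOW(S) = {$}


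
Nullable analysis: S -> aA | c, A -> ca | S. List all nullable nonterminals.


A nonterminal is nullable iff some alternative derives ε (directly, or every symbol in it is nullable)
Nullable: {}


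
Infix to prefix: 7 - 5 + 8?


left-to-right (same/higher precedence on left): tree is (+ (- 7 5) 8)
Prefix: + - 7 5 8


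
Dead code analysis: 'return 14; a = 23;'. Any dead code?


statement follows a return and is unreachable
Dead: 'a = 23'


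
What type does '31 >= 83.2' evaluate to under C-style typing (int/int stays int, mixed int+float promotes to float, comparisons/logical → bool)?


Operand types: int >= float
Rule: comparison yields bool
Result type: bool


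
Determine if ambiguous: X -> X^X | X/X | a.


'a^a/a' has two parse trees (no precedence encoded between ^ and /)
Ambiguous


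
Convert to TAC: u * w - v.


Break into single-operator statements:
t1 = u * w
t2 = t1 - v


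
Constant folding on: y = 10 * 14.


10 * 14 = 140 at compile time
Optimized: y = 140


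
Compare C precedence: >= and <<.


'<<' is shift (level 8); '>=' is relational (level 7)
Higher level binds tighter
'<<' has higher precedence than '>='


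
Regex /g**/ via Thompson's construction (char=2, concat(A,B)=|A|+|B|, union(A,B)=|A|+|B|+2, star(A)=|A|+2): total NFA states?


Syntax tree has 1 char leaf(s), 0 union(s), 2 star(s)
chars contribute 1×2 = 2; each union adds +2; each star adds +2
Total: 2 + 0 + 4 = 6 states


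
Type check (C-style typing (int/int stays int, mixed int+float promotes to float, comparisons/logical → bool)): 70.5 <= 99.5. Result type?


Operand types: float <= float
Rule: comparison yields bool
Result type: bool


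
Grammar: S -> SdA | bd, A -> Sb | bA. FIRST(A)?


Per alternative of A: FIRST(Sb) = {b}; FIRST(bA) = {b}
FIRST(A) = {b}


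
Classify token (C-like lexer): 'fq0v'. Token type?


Pattern: letter/underscore followed by alphanumerics, not a keyword
Type: IDENTIFIER


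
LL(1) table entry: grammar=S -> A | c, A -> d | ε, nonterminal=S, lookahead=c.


For [S, c]: 'c' ∈ FIRST(c)
Entry: S -> c


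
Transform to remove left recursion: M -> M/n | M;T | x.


Left-recursive alternatives: M/n, M;T; non-recursive: x
Introduce M': M -> xM', M' -> /nM' | ;TM' | ε


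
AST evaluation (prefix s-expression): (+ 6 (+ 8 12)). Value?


Evaluate inner: (+ 8 12) = 20
Evaluate root: (+ 6 20) = 26
Result: 26


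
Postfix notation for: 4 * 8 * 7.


Left to right (same or higher precedence on left)
Postfix: 4 8 * 7 *


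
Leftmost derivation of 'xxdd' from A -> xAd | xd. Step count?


Derivation: A => xAd => xxdd
Steps: 2


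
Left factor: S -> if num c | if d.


Common prefix: 'if'
Factored: S -> if S', S' -> num c | d


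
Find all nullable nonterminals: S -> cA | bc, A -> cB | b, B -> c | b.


A nonterminal is nullable iff some alternative derives ε (directly, or every symbol in it is nullable)
Nullable: {}


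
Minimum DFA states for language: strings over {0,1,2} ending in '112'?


Track the longest suffix of input matching a prefix of '112': 4 classes (prefixes of length 0..3)
Minimal DFA: 4 states


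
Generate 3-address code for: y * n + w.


Break into single-operator statements:
t1 = y * n
t2 = t1 + w


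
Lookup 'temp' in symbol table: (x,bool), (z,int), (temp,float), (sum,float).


Lookup 'temp' → type float


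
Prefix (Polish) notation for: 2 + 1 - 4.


left-to-right (same/higher precedence on left): tree is (- (+ 2 1) 4)
Prefix: - + 2 1 4


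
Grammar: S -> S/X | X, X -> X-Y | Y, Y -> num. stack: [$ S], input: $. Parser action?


start symbol S on stack, input exhausted
Action: accept


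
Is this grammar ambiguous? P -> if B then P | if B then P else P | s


dangling else: 'if B then if B then s else s' parses two ways
Ambiguous


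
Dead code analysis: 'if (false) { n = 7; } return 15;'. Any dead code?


condition is constant false, so the whole block is unreachable
Dead: 'if (false) { n = 7; }'


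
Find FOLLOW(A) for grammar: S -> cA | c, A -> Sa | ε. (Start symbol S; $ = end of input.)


$ ∈ FOLLOW(S). For each A -> αBβ: add FIRST(β)\{ε} to FOLLOW(B); if β nullable, add FOLLOW(A).
FOLLOW(A) = {$, a}


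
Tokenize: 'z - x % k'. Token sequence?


Scan left to right, longest-match per lexeme
Tokens: ID(z), OP(-), ID(x), OP(%), ID(k)


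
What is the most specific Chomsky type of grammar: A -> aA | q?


Right-linear: every RHS is a terminal or a terminal followed by one nonterminal
Classification: Type 3 (Regular)


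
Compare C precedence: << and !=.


'<<' is shift (level 8); '!=' is equality (level 6)
Higher level binds tighter
'<<' has higher precedence than '!='


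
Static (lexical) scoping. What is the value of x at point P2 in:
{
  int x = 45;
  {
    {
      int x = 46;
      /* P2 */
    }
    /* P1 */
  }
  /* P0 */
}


x declared in the same block as P2
x = 46


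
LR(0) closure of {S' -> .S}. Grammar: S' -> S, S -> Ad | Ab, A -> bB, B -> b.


Start: S' -> .S
For each item with dot before a nonterminal B, add B -> .γ for every B-production
Closure: [S' -> .S, S -> .Ad, S -> .Ab, A -> .bB]


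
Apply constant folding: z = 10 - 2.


10 - 2 = 8 at compile time
Optimized: z = 8


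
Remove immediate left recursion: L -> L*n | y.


Left-recursive alternatives: L*n; non-recursive: y
Introduce L': L -> yL', L' -> *nL' | ε


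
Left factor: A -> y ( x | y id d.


Common prefix: 'y'
Factored: A -> y A', A' -> ( x | id d


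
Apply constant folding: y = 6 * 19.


6 * 19 = 114 at compile time
Optimized: y = 114


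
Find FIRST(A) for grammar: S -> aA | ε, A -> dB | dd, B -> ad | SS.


Per alternative of A: FIRST(dB) = {d}; FIRST(dd) = {d}
FIRST(A) = {d}


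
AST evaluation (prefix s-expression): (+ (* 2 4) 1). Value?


Evaluate inner: (* 2 4) = 8
Evaluate root: (+ 8 1) = 9
Result: 9


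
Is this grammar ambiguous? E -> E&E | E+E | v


'v&v+v' has two parse trees (no precedence encoded between & and +)
Ambiguous


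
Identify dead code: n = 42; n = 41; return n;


first assignment to n is overwritten before any read
Dead: 'n = 42'


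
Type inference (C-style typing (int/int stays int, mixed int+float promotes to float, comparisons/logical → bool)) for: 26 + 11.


Operand types: int + int
Rule: mixed int/float promotes to float; int/int stays int
Result type: int


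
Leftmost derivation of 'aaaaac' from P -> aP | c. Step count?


Derivation: P => aP => aaP => aaaP => aaaaP => aaaaaP => aaaaac
Steps: 6


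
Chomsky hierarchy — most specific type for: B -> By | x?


Left-linear: every RHS is a terminal or one nonterminal followed by a terminal
Classification: Type 3 (Regular)


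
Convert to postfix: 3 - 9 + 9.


Left to right (same or higher precedence on left)
Postfix: 3 9 - 9 +


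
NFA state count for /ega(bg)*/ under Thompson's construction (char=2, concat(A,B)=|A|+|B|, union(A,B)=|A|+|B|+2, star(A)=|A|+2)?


Syntax tree has 5 char leaf(s), 0 union(s), 1 star(s)
chars contribute 5×2 = 10; each union adds +2; each star adds +2
Total: 10 + 0 + 2 = 12 states


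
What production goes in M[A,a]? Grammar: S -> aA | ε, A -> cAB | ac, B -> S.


For [A, a]: 'a' ∈ FIRST(ac)
Entry: A -> ac


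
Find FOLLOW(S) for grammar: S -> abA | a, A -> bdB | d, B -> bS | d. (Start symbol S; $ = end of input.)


$ ∈ FOLLOW(S). For each A -> αBβ: add FIRST(β)\{ε} to FOLLOW(B); if β nullable, add FOLLOW(A).
FOLLOW(S) = {$}


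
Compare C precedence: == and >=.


'>=' is relational (level 7); '==' is equality (level 6)
Higher level binds tighter
'>=' has higher precedence than '=='


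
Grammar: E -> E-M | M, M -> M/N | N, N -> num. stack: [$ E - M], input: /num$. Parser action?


'/' can extend M; shift to build M -> M/N
Action: shift


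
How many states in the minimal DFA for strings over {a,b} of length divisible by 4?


Track length mod 4: states 0..3, accept at 0
Minimal DFA: 4 states


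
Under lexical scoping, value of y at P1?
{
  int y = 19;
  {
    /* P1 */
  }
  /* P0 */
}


P1's block does not declare y; resolves to the enclosing declaration at depth 0
y = 19


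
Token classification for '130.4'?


Pattern: digits with a decimal point
Type: FLOAT_LITERAL


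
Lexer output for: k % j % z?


Scan left to right, longest-match per lexeme
Tokens: ID(k), OP(%), ID(j), OP(%), ID(z)


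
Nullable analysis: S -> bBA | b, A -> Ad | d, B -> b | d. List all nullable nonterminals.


A nonterminal is nullable iff some alternative derives ε (directly, or every symbol in it is nullable)
Nullable: {}


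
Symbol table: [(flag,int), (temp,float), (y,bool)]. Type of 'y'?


Lookup 'y' → type bool


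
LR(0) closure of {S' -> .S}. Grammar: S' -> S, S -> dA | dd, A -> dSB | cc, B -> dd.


Start: S' -> .S
For each item with dot before a nonterminal B, add B -> .γ for every B-production
Closure: [S' -> .S, S -> .dA, S -> .dd]


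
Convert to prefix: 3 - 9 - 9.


left-to-right (same/higher precedence on left): tree is (- (- 3 9) 9)
Prefix: - - 3 9 9


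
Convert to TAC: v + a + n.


Break into single-operator statements:
t1 = v + a
t2 = t1 + n


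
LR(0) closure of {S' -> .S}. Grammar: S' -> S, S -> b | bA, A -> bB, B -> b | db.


Start: S' -> .S
For each item with dot before a nonterminal B, add B -> .γ for every B-production
Closure: [S' -> .S, S -> .b, S -> .bA]


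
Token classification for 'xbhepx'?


Pattern: letter/underscore followed by alphanumerics, not a keyword
Type: IDENTIFIER


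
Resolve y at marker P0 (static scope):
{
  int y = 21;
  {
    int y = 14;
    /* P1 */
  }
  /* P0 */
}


y declared in the same block as P0
y = 21
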